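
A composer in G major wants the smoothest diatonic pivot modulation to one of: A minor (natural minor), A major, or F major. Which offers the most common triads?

A minor

Triads of G major: G (I), Am (ii), Bm (iii), C (IV), D (V), Em (vi), F#dim (vii°).
A minor (natural minor) shares 4: G, Am, C, Em.
A major shares 2: Bm, D.
F major shares 2: Am, C.
The most common triads (4) are shared with A minor.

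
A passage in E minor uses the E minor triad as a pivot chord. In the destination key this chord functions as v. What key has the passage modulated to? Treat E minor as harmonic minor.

A minor

The numeral v denotes a minor triad on scale degree 5. With E on degree 5, the tonic of the new key is A.
Degree 5 carries a minor triad in natural-minor keys, so the destination is A minor.
Check: the diatonic triads of A minor (natural minor) are Am (i), Bdim (ii°), C (III), Dm (iv), Em (v), F (VI), G (VII) — E minor is indeed v.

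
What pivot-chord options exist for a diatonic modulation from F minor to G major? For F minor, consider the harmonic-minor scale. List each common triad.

C

Triads in F minor (harmonic minor): Fm (i), Gdim (ii°), Abaug (III+), Bbm (iv), C (V), Db (VI), Edim (vii°).
Triads in G major: G (I), Am (ii), Bm (iii), C (IV), D (V), Em (vi), F#dim (vii°).
Shared triads with their functions: C (V in F minor, IV in G major).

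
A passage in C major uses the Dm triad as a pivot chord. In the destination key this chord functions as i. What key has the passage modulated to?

D minor

The numeral i denotes a minor triad on scale degree 1. With D on degree 1, the tonic of the new key is D.
Degree 1 carries a minor triad in minor keys, so the destination is D minor.
Check: the diatonic triads of D minor (natural minor) are Dm (i), Edim (ii°), F (III), Gm (iv), Am (v), Bb (VI), C (VII) — Dm is indeed i.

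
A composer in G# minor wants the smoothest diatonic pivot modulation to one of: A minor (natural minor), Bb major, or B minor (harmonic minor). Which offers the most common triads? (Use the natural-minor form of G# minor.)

B minor

Triads of G# minor (natural minor): G# minor (i), A# diminished (ii°), B major (III), C# minor (iv), D# minor (v), E major (VI), F# major (VII).
A minor (natural minor) shares 0: none.
Bb major shares 0: none.
B minor (harmonic minor) shares 2: A#dim, F#.
The most common triads (2) are shared with B minor.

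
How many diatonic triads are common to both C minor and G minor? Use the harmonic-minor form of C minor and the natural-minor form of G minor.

Diatonic triads of C minor (harmonic minor): Cm (i), Ddim (ii°), Ebaug (III+), Fm (iv), G (V), Ab (VI), Bdim (vii°).
Diatonic triads of G minor (natural minor): Gm (i), Adim (ii°), Bb (III), Cm (iv), Dm (v), Eb (VI), F (VII).
Matching root and quality in both lists: Cm.
That gives 1 common triad.

1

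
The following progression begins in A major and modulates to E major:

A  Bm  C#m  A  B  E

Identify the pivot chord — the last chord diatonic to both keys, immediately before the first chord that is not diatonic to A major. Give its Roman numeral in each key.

Chords diatonic to A major: A, Bm, C#m, D, E, F#m, G#dim.
Reading the progression, the first chord not in that set is B, so the modulation leaves A major there.
The chord immediately before B is A, which is diatonic to both keys: I in A major and IV in E major.

A — I in A major, IV in E major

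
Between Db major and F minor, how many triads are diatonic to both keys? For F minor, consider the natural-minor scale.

4

Diatonic triads of Db major: Db (I), Ebm (ii), Fm (iii), Gb (IV), Ab (V), Bbm (vi), Cdim (vii°).
Diatonic triads of F minor (natural minor): Fm (i), Gdim (ii°), Ab (III), Bbm (iv), Cm (v), Db (VI), Eb (VII).
Matching root and quality in both lists: Db, Fm, Ab, Bbm.
That gives 4 common triads.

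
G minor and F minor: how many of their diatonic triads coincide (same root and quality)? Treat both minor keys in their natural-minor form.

Diatonic triads of G minor (natural minor): Gm (i), Adim (ii°), Bb (III), Cm (iv), Dm (v), Eb (VI), F (VII).
Diatonic triads of F minor (natural minor): Fm (i), Gdim (ii°), Ab (III), Bbm (iv), Cm (v), Db (VI), Eb (VII).
Matching root and quality in both lists: Cm, Eb.
That gives 2 common triads.

2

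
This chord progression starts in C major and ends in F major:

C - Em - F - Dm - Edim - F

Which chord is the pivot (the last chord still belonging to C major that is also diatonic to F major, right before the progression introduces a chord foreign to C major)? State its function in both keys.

Chords diatonic to C major: C, Dm, Em, F, G, Am, Bdim.
Reading the progression, the first chord not in that set is Edim, so the modulation leaves C major there.
The chord immediately before Edim is Dm, which is diatonic to both keys: ii in C major and vi in F major.

Dm — ii in C major, vi in F major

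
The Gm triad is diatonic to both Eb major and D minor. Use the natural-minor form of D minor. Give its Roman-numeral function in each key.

The scale of Eb major is Eb F G Ab Bb C D; G is degree 3, and the triad built there (G-Bb-D) is minor, so it is iii.
The scale of D minor (natural minor) is D E F G A Bb C; G is degree 4, and the triad built there (G-Bb-D) is minor, so it is iv.

iii in Eb major; iv in D minor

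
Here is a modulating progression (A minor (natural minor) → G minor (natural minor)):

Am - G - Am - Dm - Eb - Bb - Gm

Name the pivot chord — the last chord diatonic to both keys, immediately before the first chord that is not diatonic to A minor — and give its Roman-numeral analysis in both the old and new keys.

Dm — iv in A minor, v in G minor

Chords diatonic to A minor: Am, Bdim, C, Dm, Em, F, G.
Reading the progression, the first chord not in that set is Eb, so the modulation leaves A minor there.
The chord immediately before Eb is Dm, which is diatonic to both keys: iv in A minor and v in G minor.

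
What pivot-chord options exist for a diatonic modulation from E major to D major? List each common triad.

Triads in E major: E (I), F#m (ii), G#m (iii), A (IV), B (V), C#m (vi), D#dim (vii°).
Triads in D major: D (I), Em (ii), F#m (iii), G (IV), A (V), Bm (vi), C#dim (vii°).
Shared triads with their functions: F#m (ii in E major, iii in D major); A (IV in E major, V in D major).

F#m, A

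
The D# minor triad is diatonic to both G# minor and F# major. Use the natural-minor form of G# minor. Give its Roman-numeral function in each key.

v in G# minor; vi in F# major

The scale of G# minor (natural minor) is G# A# B C# D# E F#; D# is degree 5, and the triad built there (D#-F#-A#) is minor, so it is v.
The scale of F# major is F# G# A# B C# D# E#; D# is degree 6, and the triad built there (D#-F#-A#) is minor, so it is vi.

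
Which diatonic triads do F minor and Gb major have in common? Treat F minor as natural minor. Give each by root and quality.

Bbm, Db

Triads in F minor (natural minor): F minor (i), G diminished (ii°), Ab major (III), Bb minor (iv), C minor (v), Db major (VI), Eb major (VII).
Triads in Gb major: Gb major (I), Ab minor (ii), Bb minor (iii), Cb major (IV), Db major (V), Eb minor (vi), F diminished (vii°).
Shared triads with their functions: Bb minor (iv in F minor, iii in Gb major); Db major (VI in F minor, V in Gb major).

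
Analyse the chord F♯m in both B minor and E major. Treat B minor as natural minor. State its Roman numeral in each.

The scale of B minor (natural minor) is B C♯ D E F♯ G A; F♯ is degree 5, and the triad built there (F♯-A-C♯) is minor, so it is v.
The scale of E major is E F♯ G♯ A B C♯ D♯; F♯ is degree 2, and the triad built there (F♯-A-C♯) is minor, so it is ii.

v in B minor; ii in E major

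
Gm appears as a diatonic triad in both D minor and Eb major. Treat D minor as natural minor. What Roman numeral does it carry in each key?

iv in D minor; iii in Eb major

The scale of D minor (natural minor) is D E F G A Bb C; G is degree 4, and the triad built there (G-Bb-D) is minor, so it is iv.
The scale of Eb major is Eb F G Ab Bb C D; G is degree 3, and the triad built there (G-Bb-D) is minor, so it is iii.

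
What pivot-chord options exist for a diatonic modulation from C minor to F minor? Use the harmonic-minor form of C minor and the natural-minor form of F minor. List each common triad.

Triads in C minor (harmonic minor): Cm (i), Ddim (ii°), Ebaug (III+), Fm (iv), G (V), Ab (VI), Bdim (vii°).
Triads in F minor (natural minor): Fm (i), Gdim (ii°), Ab (III), Bbm (iv), Cm (v), Db (VI), Eb (VII).
Shared triads with their functions: Cm (i in C minor, v in F minor); Fm (iv in C minor, i in F minor); Ab (VI in C minor, III in F minor).

Cm, Fm, Ab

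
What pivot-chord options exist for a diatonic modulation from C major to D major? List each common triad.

Em, G

Triads in C major: C major (I), D minor (ii), E minor (iii), F major (IV), G major (V), A minor (vi), B diminished (vii°).
Triads in D major: D major (I), E minor (ii), F♯ minor (iii), G major (IV), A major (V), B minor (vi), C♯ diminished (vii°).
Shared triads with their functions: E minor (iii in C major, ii in D major); G major (V in C major, IV in D major).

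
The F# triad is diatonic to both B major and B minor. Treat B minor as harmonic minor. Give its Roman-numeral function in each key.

The scale of B major is B C# D# E F# G# A#; F# is degree 5, and the triad built there (F#-A#-C#) is major, so it is V.
The scale of B minor (harmonic minor) is B C# D E F# G A#; F# is degree 5, and the triad built there (F#-A#-C#) is major, so it is V.

V in B major; V in B minor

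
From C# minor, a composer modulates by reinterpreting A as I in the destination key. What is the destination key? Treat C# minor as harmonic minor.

The numeral I denotes a major triad on scale degree 1. With A on degree 1, the tonic of the new key is A.
Degree 1 carries a major triad in major keys, so the destination is A major.
Check: the diatonic triads of A major are A (I), Bm (ii), C#m (iii), D (IV), E (V), F#m (vi), G#dim (vii°) — A is indeed I.

A major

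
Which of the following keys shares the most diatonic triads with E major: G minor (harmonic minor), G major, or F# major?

Triads of E major: E (I), F#m (ii), G#m (iii), A (IV), B (V), C#m (vi), D#dim (vii°).
G minor (harmonic minor) shares 0: none.
G major shares 0: none.
F# major shares 2: G#m, B.
The most common triads (2) are shared with F# major.

F# major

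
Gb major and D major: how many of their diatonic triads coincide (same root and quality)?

Diatonic triads of Gb major: Gb major (I), Ab minor (ii), Bb minor (iii), Cb major (IV), Db major (V), Eb minor (vi), F diminished (vii°).
Diatonic triads of D major: D major (I), E minor (ii), F# minor (iii), G major (IV), A major (V), B minor (vi), C# diminished (vii°).
No triad has the same root and quality in both keys.

0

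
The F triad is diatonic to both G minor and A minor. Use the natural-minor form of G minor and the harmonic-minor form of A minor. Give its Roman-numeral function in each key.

The scale of G minor (natural minor) is G A B♭ C D E♭ F; F is degree 7, and the triad built there (F-A-C) is major, so it is VII.
The scale of A minor (harmonic minor) is A B C D E F G♯; F is degree 6, and the triad built there (F-A-C) is major, so it is VI.

VII in G minor; VI in A minor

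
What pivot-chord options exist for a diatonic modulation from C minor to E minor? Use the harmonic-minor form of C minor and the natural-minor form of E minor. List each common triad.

Triads in C minor (harmonic minor): Cm (i), Ddim (ii°), E♭aug (III+), Fm (iv), G (V), A♭ (VI), Bdim (vii°).
Triads in E minor (natural minor): Em (i), F♯dim (ii°), G (III), Am (iv), Bm (v), C (VI), D (VII).
Shared triads with their functions: G (V in C minor, III in E minor).

G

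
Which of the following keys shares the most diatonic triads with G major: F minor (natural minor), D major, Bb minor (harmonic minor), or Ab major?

D major

Triads of G major: G (I), Am (ii), Bm (iii), C (IV), D (V), Em (vi), F#dim (vii°).
F minor (natural minor) shares 0: none.
D major shares 4: G, Bm, D, Em.
Bb minor (harmonic minor) shares 0: none.
Ab major shares 0: none.
The most common triads (4) are shared with D major.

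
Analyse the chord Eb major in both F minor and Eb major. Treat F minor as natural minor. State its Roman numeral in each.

VII in F minor; I in Eb major

The scale of F minor (natural minor) is F G Ab Bb C Db Eb; Eb is degree 7, and the triad built there (Eb-G-Bb) is major, so it is VII.
The scale of Eb major is Eb F G Ab Bb C D; Eb is degree 1, and the triad built there (Eb-G-Bb) is major, so it is I.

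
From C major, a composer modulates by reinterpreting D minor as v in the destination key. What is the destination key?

G minor

The numeral v denotes a minor triad on scale degree 5. With D on degree 5, the tonic of the new key is G.
Degree 5 carries a minor triad in natural-minor keys, so the destination is G minor.
Check: the diatonic triads of G minor (natural minor) are Gm (i), Adim (ii°), Bb (III), Cm (iv), Dm (v), Eb (VI), F (VII) — D minor is indeed v.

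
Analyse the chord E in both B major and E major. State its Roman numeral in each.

IV in B major; I in E major

The scale of B major is B C# D# E F# G# A#; E is degree 4, and the triad built there (E-G#-B) is major, so it is IV.
The scale of E major is E F# G# A B C# D#; E is degree 1, and the triad built there (E-G#-B) is major, so it is I.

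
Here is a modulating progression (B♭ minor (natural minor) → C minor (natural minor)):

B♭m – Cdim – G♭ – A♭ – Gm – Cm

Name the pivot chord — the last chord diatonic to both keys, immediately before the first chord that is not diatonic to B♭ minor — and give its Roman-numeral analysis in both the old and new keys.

A♭ — VII in B♭ minor, VI in C minor

Chords diatonic to B♭ minor: B♭m, Cdim, D♭, E♭m, Fm, G♭, A♭.
Reading the progression, the first chord not in that set is Gm, so the modulation leaves B♭ minor there.
The chord immediately before Gm is A♭, which is diatonic to both keys: VII in B♭ minor and VI in C minor.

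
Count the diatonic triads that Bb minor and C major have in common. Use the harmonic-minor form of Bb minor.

1

Diatonic triads of Bb minor (harmonic minor): Bbm (i), Cdim (ii°), Dbaug (III+), Ebm (iv), F (V), Gb (VI), Adim (vii°).
Diatonic triads of C major: C (I), Dm (ii), Em (iii), F (IV), G (V), Am (vi), Bdim (vii°).
Matching root and quality in both lists: F.
That gives 1 common triad.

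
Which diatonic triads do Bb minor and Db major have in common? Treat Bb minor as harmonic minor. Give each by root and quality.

Triads in Bb minor (harmonic minor): Bbm (i), Cdim (ii°), Dbaug (III+), Ebm (iv), F (V), Gb (VI), Adim (vii°).
Triads in Db major: Db (I), Ebm (ii), Fm (iii), Gb (IV), Ab (V), Bbm (vi), Cdim (vii°).
Shared triads with their functions: Bbm (i in Bb minor, vi in Db major); Cdim (ii° in Bb minor, vii° in Db major); Ebm (iv in Bb minor, ii in Db major); Gb (VI in Bb minor, IV in Db major).

Bbm, Cdim, Ebm, Gb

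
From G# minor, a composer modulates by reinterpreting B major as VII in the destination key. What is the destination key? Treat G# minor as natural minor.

C# minor

The numeral VII denotes a major triad on scale degree 7. With B on degree 7, the tonic of the new key is C#.
Degree 7 carries a major triad in natural-minor keys, so the destination is C# minor.
Check: the diatonic triads of C# minor (natural minor) are C#m (i), D#dim (ii°), E (III), F#m (iv), G#m (v), A (VI), B (VII) — B major is indeed VII.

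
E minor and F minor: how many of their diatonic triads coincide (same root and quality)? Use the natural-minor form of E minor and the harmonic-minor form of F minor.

1

Diatonic triads of E minor (natural minor): E minor (i), F# diminished (ii°), G major (III), A minor (iv), B minor (v), C major (VI), D major (VII).
Diatonic triads of F minor (harmonic minor): F minor (i), G diminished (ii°), Ab augmented (III+), Bb minor (iv), C major (V), Db major (VI), E diminished (vii°).
Matching root and quality in both lists: C major.
That gives 1 common triad.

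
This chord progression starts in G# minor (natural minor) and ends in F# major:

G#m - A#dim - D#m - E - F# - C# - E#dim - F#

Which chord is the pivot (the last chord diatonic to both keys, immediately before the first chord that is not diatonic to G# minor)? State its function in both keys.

F# — VII in G# minor, I in F# major

Chords diatonic to G# minor: G#m, A#dim, B, C#m, D#m, E, F#.
Reading the progression, the first chord not in that set is C#, so the modulation leaves G# minor there.
The chord immediately before C# is F#, which is diatonic to both keys: VII in G# minor and I in F# major.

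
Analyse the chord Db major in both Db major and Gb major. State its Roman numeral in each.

The scale of Db major is Db Eb F Gb Ab Bb C; Db is degree 1, and the triad built there (Db-F-Ab) is major, so it is I.
The scale of Gb major is Gb Ab Bb Cb Db Eb F; Db is degree 5, and the triad built there (Db-F-Ab) is major, so it is V.

I in Db major; V in Gb major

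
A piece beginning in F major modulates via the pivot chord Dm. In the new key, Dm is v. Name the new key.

G minor

The numeral v denotes a minor triad on scale degree 5. With D on degree 5, the tonic of the new key is G.
Degree 5 carries a minor triad in natural-minor keys, so the destination is G minor.
Check: the diatonic triads of G minor (natural minor) are Gm (i), Adim (ii°), Bb (III), Cm (iv), Dm (v), Eb (VI), F (VII) — Dm is indeed v.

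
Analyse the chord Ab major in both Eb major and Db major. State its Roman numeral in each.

The scale of Eb major is Eb F G Ab Bb C D; Ab is degree 4, and the triad built there (Ab-C-Eb) is major, so it is IV.
The scale of Db major is Db Eb F Gb Ab Bb C; Ab is degree 5, and the triad built there (Ab-C-Eb) is major, so it is V.

IV in Eb major; V in Db major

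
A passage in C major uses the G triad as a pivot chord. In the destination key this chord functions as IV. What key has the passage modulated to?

D major

The numeral IV denotes a major triad on scale degree 4. With G on degree 4, the tonic of the new key is D.
Degree 4 carries a major triad in major keys, so the destination is D major.
Check: the diatonic triads of D major are D (I), Em (ii), F#m (iii), G (IV), A (V), Bm (vi), C#dim (vii°) — G is indeed IV.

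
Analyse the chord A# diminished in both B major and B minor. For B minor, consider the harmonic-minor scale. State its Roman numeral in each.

The scale of B major is B C# D# E F# G# A#; A# is degree 7, and the triad built there (A#-C#-E) is diminished, so it is vii°.
The scale of B minor (harmonic minor) is B C# D E F# G A#; A# is degree 7, and the triad built there (A#-C#-E) is diminished, so it is vii°.

vii° in B major; vii° in B minor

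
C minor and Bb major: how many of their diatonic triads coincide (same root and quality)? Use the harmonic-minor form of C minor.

1

Diatonic triads of C minor (harmonic minor): Cm (i), Ddim (ii°), Ebaug (III+), Fm (iv), G (V), Ab (VI), Bdim (vii°).
Diatonic triads of Bb major: Bb (I), Cm (ii), Dm (iii), Eb (IV), F (V), Gm (vi), Adim (vii°).
Matching root and quality in both lists: Cm.
That gives 1 common triad.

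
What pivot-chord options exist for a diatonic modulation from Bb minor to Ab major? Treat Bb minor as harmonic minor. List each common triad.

Bbm

Triads in Bb minor (harmonic minor): Bb minor (i), C diminished (ii°), Db augmented (III+), Eb minor (iv), F major (V), Gb major (VI), A diminished (vii°).
Triads in Ab major: Ab major (I), Bb minor (ii), C minor (iii), Db major (IV), Eb major (V), F minor (vi), G diminished (vii°).
Shared triads with their functions: Bb minor (i in Bb minor, ii in Ab major).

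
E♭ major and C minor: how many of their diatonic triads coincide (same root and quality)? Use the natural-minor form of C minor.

Diatonic triads of E♭ major: E♭ major (I), F minor (ii), G minor (iii), A♭ major (IV), B♭ major (V), C minor (vi), D diminished (vii°).
Diatonic triads of C minor (natural minor): C minor (i), D diminished (ii°), E♭ major (III), F minor (iv), G minor (v), A♭ major (VI), B♭ major (VII).
Matching root and quality in both lists: E♭ major, F minor, G minor, A♭ major, B♭ major, C minor, D diminished.
That gives 7 common triads.

7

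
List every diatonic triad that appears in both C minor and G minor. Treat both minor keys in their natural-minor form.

Cm, Eb, Gm, Bb

Triads in C minor (natural minor): Cm (i), Ddim (ii°), Eb (III), Fm (iv), Gm (v), Ab (VI), Bb (VII).
Triads in G minor (natural minor): Gm (i), Adim (ii°), Bb (III), Cm (iv), Dm (v), Eb (VI), F (VII).
Shared triads with their functions: Cm (i in C minor, iv in G minor); Eb (III in C minor, VI in G minor); Gm (v in C minor, i in G minor); Bb (VII in C minor, III in G minor).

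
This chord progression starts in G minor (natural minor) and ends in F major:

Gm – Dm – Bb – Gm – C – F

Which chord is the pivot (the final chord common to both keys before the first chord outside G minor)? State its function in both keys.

Gm — i in G minor, ii in F major

Chords diatonic to G minor: Gm, Adim, Bb, Cm, Dm, Eb, F.
Reading the progression, the first chord not in that set is C, so the modulation leaves G minor there.
The chord immediately before C is Gm, which is diatonic to both keys: i in G minor and ii in F major.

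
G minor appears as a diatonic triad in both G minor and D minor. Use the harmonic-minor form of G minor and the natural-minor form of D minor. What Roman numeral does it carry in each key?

The scale of G minor (harmonic minor) is G A B♭ C D E♭ F♯; G is degree 1, and the triad built there (G-B♭-D) is minor, so it is i.
The scale of D minor (natural minor) is D E F G A B♭ C; G is degree 4, and the triad built there (G-B♭-D) is minor, so it is iv.

i in G minor; iv in D minor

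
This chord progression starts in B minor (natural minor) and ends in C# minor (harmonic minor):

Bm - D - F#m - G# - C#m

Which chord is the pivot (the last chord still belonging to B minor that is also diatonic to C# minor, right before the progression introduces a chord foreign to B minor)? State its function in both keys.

Chords diatonic to B minor: Bm, C#dim, D, Em, F#m, G, A.
Reading the progression, the first chord not in that set is G#, so the modulation leaves B minor there.
The chord immediately before G# is F#m, which is diatonic to both keys: v in B minor and iv in C# minor.

F#m — v in B minor, iv in C# minor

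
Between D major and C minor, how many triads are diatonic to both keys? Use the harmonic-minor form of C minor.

1

Diatonic triads of D major: D (I), Em (ii), F#m (iii), G (IV), A (V), Bm (vi), C#dim (vii°).
Diatonic triads of C minor (harmonic minor): Cm (i), Ddim (ii°), Ebaug (III+), Fm (iv), G (V), Ab (VI), Bdim (vii°).
Matching root and quality in both lists: G.
That gives 1 common triad.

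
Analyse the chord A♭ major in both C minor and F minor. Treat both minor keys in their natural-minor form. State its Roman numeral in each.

VI in C minor; III in F minor

The scale of C minor (natural minor) is C D E♭ F G A♭ B♭; A♭ is degree 6, and the triad built there (A♭-C-E♭) is major, so it is VI.
The scale of F minor (natural minor) is F G A♭ B♭ C D♭ E♭; A♭ is degree 3, and the triad built there (A♭-C-E♭) is major, so it is III.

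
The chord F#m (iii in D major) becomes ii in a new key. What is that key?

E major

The numeral ii denotes a minor triad on scale degree 2. With F# on degree 2, the tonic of the new key is E.
Degree 2 carries a minor triad in major keys, so the destination is E major.
Check: the diatonic triads of E major are E (I), F#m (ii), G#m (iii), A (IV), B (V), C#m (vi), D#dim (vii°) — F#m is indeed ii.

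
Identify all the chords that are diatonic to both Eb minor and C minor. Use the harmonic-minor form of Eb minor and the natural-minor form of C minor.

Triads in Eb minor (harmonic minor): Ebm (i), Fdim (ii°), Gbaug (III+), Abm (iv), Bb (V), Cb (VI), Ddim (vii°).
Triads in C minor (natural minor): Cm (i), Ddim (ii°), Eb (III), Fm (iv), Gm (v), Ab (VI), Bb (VII).
Shared triads with their functions: Bb (V in Eb minor, VII in C minor); Ddim (vii° in Eb minor, ii° in C minor).

Bb, Ddim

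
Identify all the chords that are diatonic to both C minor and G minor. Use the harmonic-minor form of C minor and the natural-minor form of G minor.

Triads in C minor (harmonic minor): Cm (i), Ddim (ii°), E♭aug (III+), Fm (iv), G (V), A♭ (VI), Bdim (vii°).
Triads in G minor (natural minor): Gm (i), Adim (ii°), B♭ (III), Cm (iv), Dm (v), E♭ (VI), F (VII).
Shared triads with their functions: Cm (i in C minor, iv in G minor).

Cm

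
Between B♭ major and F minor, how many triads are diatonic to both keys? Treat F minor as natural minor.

2

Diatonic triads of B♭ major: B♭ major (I), C minor (ii), D minor (iii), E♭ major (IV), F major (V), G minor (vi), A diminished (vii°).
Diatonic triads of F minor (natural minor): F minor (i), G diminished (ii°), A♭ major (III), B♭ minor (iv), C minor (v), D♭ major (VI), E♭ major (VII).
Matching root and quality in both lists: C minor, E♭ major.
That gives 2 common triads.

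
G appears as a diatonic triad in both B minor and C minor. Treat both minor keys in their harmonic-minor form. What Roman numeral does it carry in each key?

VI in B minor; V in C minor

The scale of B minor (harmonic minor) is B C# D E F# G A#; G is degree 6, and the triad built there (G-B-D) is major, so it is VI.
The scale of C minor (harmonic minor) is C D Eb F G Ab B; G is degree 5, and the triad built there (G-B-D) is major, so it is V.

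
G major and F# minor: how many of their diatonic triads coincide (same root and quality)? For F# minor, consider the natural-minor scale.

2

Diatonic triads of G major: G (I), Am (ii), Bm (iii), C (IV), D (V), Em (vi), F#dim (vii°).
Diatonic triads of F# minor (natural minor): F#m (i), G#dim (ii°), A (III), Bm (iv), C#m (v), D (VI), E (VII).
Matching root and quality in both lists: Bm, D.
That gives 2 common triads.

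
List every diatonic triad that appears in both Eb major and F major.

Triads in Eb major: Eb (I), Fm (ii), Gm (iii), Ab (IV), Bb (V), Cm (vi), Ddim (vii°).
Triads in F major: F (I), Gm (ii), Am (iii), Bb (IV), C (V), Dm (vi), Edim (vii°).
Shared triads with their functions: Gm (iii in Eb major, ii in F major); Bb (V in Eb major, IV in F major).

Gm, Bb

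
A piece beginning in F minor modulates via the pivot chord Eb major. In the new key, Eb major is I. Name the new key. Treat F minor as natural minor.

Eb major

The numeral I denotes a major triad on scale degree 1. With Eb on degree 1, the tonic of the new key is Eb.
Degree 1 carries a major triad in major keys, so the destination is Eb major.
Check: the diatonic triads of Eb major are Eb (I), Fm (ii), Gm (iii), Ab (IV), Bb (V), Cm (vi), Ddim (vii°) — Eb major is indeed I.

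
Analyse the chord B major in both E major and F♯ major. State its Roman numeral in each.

The scale of E major is E F♯ G♯ A B C♯ D♯; B is degree 5, and the triad built there (B-D♯-F♯) is major, so it is V.
The scale of F♯ major is F♯ G♯ A♯ B C♯ D♯ E♯; B is degree 4, and the triad built there (B-D♯-F♯) is major, so it is IV.

V in E major; IV in F♯ major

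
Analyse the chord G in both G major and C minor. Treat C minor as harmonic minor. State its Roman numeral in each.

I in G major; V in C minor

The scale of G major is G A B C D E F#; G is degree 1, and the triad built there (G-B-D) is major, so it is I.
The scale of C minor (harmonic minor) is C D Eb F G Ab B; G is degree 5, and the triad built there (G-B-D) is major, so it is V.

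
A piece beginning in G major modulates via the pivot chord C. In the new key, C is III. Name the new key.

A minor

The numeral III denotes a major triad on scale degree 3. With C on degree 3, the tonic of the new key is A.
Degree 3 carries a major triad in natural-minor keys, so the destination is A minor.
Check: the diatonic triads of A minor (natural minor) are Am (i), Bdim (ii°), C (III), Dm (iv), Em (v), F (VI), G (VII) — C is indeed III.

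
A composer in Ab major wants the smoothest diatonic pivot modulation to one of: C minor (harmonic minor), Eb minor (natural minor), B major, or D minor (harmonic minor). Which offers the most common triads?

C minor

Triads of Ab major: Ab (I), Bbm (ii), Cm (iii), Db (IV), Eb (V), Fm (vi), Gdim (vii°).
C minor (harmonic minor) shares 3: Ab, Cm, Fm.
Eb minor (natural minor) shares 2: Bbm, Db.
B major shares 0: none.
D minor (harmonic minor) shares 0: none.
The most common triads (3) are shared with C minor.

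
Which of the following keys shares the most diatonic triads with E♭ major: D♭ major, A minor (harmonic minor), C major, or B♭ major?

Triads of E♭ major: E♭ major (I), F minor (ii), G minor (iii), A♭ major (IV), B♭ major (V), C minor (vi), D diminished (vii°).
D♭ major shares 2: Fm, A♭.
A minor (harmonic minor) shares 0: none.
C major shares 0: none.
B♭ major shares 4: E♭, Gm, B♭, Cm.
The most common triads (4) are shared with B♭ major.

B♭ major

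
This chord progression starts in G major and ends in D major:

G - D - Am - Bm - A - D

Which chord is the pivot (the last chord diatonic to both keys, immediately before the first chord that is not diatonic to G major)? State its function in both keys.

Bm — iii in G major, vi in D major

Chords diatonic to G major: G, Am, Bm, C, D, Em, F#dim.
Reading the progression, the first chord not in that set is A, so the modulation leaves G major there.
The chord immediately before A is Bm, which is diatonic to both keys: iii in G major and vi in D major.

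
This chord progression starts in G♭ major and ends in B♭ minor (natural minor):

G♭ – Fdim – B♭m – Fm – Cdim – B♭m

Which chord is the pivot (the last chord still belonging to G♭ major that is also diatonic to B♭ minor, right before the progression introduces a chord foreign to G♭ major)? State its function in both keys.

B♭m — iii in G♭ major, i in B♭ minor

Chords diatonic to G♭ major: G♭, A♭m, B♭m, C♭, D♭, E♭m, Fdim.
Reading the progression, the first chord not in that set is Fm, so the modulation leaves G♭ major there.
The chord immediately before Fm is B♭m, which is diatonic to both keys: iii in G♭ major and i in B♭ minor.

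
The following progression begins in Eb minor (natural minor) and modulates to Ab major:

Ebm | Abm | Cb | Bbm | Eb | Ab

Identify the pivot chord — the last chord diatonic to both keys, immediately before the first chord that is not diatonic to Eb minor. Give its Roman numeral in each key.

Chords diatonic to Eb minor: Ebm, Fdim, Gb, Abm, Bbm, Cb, Db.
Reading the progression, the first chord not in that set is Eb, so the modulation leaves Eb minor there.
The chord immediately before Eb is Bbm, which is diatonic to both keys: v in Eb minor and ii in Ab major.

Bbm — v in Eb minor, ii in Ab major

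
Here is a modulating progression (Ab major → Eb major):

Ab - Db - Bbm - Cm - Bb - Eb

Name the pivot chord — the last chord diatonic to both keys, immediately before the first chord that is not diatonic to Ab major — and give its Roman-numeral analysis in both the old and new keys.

Chords diatonic to Ab major: Ab, Bbm, Cm, Db, Eb, Fm, Gdim.
Reading the progression, the first chord not in that set is Bb, so the modulation leaves Ab major there.
The chord immediately before Bb is Cm, which is diatonic to both keys: iii in Ab major and vi in Eb major.

Cm — iii in Ab major, vi in Eb major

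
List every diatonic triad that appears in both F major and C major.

F, Am, C, Dm

Triads in F major: F (I), Gm (ii), Am (iii), Bb (IV), C (V), Dm (vi), Edim (vii°).
Triads in C major: C (I), Dm (ii), Em (iii), F (IV), G (V), Am (vi), Bdim (vii°).
Shared triads with their functions: F (I in F major, IV in C major); Am (iii in F major, vi in C major); C (V in F major, I in C major); Dm (vi in F major, ii in C major).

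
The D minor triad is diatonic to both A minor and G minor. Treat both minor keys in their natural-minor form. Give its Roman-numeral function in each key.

iv in A minor; v in G minor

The scale of A minor (natural minor) is A B C D E F G; D is degree 4, and the triad built there (D-F-A) is minor, so it is iv.
The scale of G minor (natural minor) is G A Bb C D Eb F; D is degree 5, and the triad built there (D-F-A) is minor, so it is v.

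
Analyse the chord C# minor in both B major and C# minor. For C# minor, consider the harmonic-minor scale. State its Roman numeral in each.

ii in B major; i in C# minor

The scale of B major is B C# D# E F# G# A#; C# is degree 2, and the triad built there (C#-E-G#) is minor, so it is ii.
The scale of C# minor (harmonic minor) is C# D# E F# G# A B#; C# is degree 1, and the triad built there (C#-E-G#) is minor, so it is i.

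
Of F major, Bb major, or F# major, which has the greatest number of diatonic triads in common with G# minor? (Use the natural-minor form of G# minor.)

F# major

Triads of G# minor (natural minor): G#m (i), A#dim (ii°), B (III), C#m (iv), D#m (v), E (VI), F# (VII).
F major shares 0: none.
Bb major shares 0: none.
F# major shares 4: G#m, B, D#m, F#.
The most common triads (4) are shared with F# major.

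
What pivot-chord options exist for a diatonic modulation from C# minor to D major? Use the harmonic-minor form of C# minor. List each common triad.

Triads in C# minor (harmonic minor): C#m (i), D#dim (ii°), Eaug (III+), F#m (iv), G# (V), A (VI), B#dim (vii°).
Triads in D major: D (I), Em (ii), F#m (iii), G (IV), A (V), Bm (vi), C#dim (vii°).
Shared triads with their functions: F#m (iv in C# minor, iii in D major); A (VI in C# minor, V in D major).

F#m, A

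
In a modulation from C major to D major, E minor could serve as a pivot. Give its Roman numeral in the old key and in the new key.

iii in C major; ii in D major

The scale of C major is C D E F G A B; E is degree 3, and the triad built there (E-G-B) is minor, so it is iii.
The scale of D major is D E F♯ G A B C♯; E is degree 2, and the triad built there (E-G-B) is minor, so it is ii.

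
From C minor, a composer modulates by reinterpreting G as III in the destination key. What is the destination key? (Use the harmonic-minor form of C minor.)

E minor

The numeral III denotes a major triad on scale degree 3. With G on degree 3, the tonic of the new key is E.
Degree 3 carries a major triad in natural-minor keys, so the destination is E minor.
Check: the diatonic triads of E minor (natural minor) are Em (i), F#dim (ii°), G (III), Am (iv), Bm (v), C (VI), D (VII) — G is indeed III.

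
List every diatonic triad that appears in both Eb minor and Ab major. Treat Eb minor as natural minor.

Bbm, Db

Triads in Eb minor (natural minor): Ebm (i), Fdim (ii°), Gb (III), Abm (iv), Bbm (v), Cb (VI), Db (VII).
Triads in Ab major: Ab (I), Bbm (ii), Cm (iii), Db (IV), Eb (V), Fm (vi), Gdim (vii°).
Shared triads with their functions: Bbm (v in Eb minor, ii in Ab major); Db (VII in Eb minor, IV in Ab major).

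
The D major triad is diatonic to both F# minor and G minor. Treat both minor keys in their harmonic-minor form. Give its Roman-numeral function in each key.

VI in F# minor; V in G minor

The scale of F# minor (harmonic minor) is F# G# A B C# D E#; D is degree 6, and the triad built there (D-F#-A) is major, so it is VI.
The scale of G minor (harmonic minor) is G A Bb C D Eb F#; D is degree 5, and the triad built there (D-F#-A) is major, so it is V.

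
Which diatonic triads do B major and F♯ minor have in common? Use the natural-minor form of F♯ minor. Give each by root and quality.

C♯m, E

Triads in B major: B major (I), C♯ minor (ii), D♯ minor (iii), E major (IV), F♯ major (V), G♯ minor (vi), A♯ diminished (vii°).
Triads in F♯ minor (natural minor): F♯ minor (i), G♯ diminished (ii°), A major (III), B minor (iv), C♯ minor (v), D major (VI), E major (VII).
Shared triads with their functions: C♯ minor (ii in B major, v in F♯ minor); E major (IV in B major, VII in F♯ minor).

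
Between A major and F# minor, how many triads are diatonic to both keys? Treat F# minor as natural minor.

7

Diatonic triads of A major: A (I), Bm (ii), C#m (iii), D (IV), E (V), F#m (vi), G#dim (vii°).
Diatonic triads of F# minor (natural minor): F#m (i), G#dim (ii°), A (III), Bm (iv), C#m (v), D (VI), E (VII).
Matching root and quality in both lists: A, Bm, C#m, D, E, F#m, G#dim.
That gives 7 common triads.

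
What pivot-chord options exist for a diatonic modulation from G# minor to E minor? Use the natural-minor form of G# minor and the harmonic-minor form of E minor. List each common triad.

B

Triads in G# minor (natural minor): G#m (i), A#dim (ii°), B (III), C#m (iv), D#m (v), E (VI), F# (VII).
Triads in E minor (harmonic minor): Em (i), F#dim (ii°), Gaug (III+), Am (iv), B (V), C (VI), D#dim (vii°).
Shared triads with their functions: B (III in G# minor, V in E minor).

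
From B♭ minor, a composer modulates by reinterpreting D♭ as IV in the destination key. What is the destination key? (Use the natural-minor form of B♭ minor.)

A♭ major

The numeral IV denotes a major triad on scale degree 4. With D♭ on degree 4, the tonic of the new key is A♭.
Degree 4 carries a major triad in major keys, so the destination is A♭ major.
Check: the diatonic triads of A♭ major are A♭ (I), B♭m (ii), Cm (iii), D♭ (IV), E♭ (V), Fm (vi), Gdim (vii°) — D♭ is indeed IV.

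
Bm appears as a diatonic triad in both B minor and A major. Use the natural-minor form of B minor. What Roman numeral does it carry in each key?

i in B minor; ii in A major

The scale of B minor (natural minor) is B C# D E F# G A; B is degree 1, and the triad built there (B-D-F#) is minor, so it is i.
The scale of A major is A B C# D E F# G#; B is degree 2, and the triad built there (B-D-F#) is minor, so it is ii.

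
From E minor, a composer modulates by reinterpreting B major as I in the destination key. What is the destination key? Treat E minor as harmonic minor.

B major

The numeral I denotes a major triad on scale degree 1. With B on degree 1, the tonic of the new key is B.
Degree 1 carries a major triad in major keys, so the destination is B major.
Check: the diatonic triads of B major are B (I), C#m (ii), D#m (iii), E (IV), F# (V), G#m (vi), A#dim (vii°) — B major is indeed I.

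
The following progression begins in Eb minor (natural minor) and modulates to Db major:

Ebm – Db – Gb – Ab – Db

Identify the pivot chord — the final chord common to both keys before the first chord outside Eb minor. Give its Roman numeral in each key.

Chords diatonic to Eb minor: Ebm, Fdim, Gb, Abm, Bbm, Cb, Db.
Reading the progression, the first chord not in that set is Ab, so the modulation leaves Eb minor there.
The chord immediately before Ab is Gb, which is diatonic to both keys: III in Eb minor and IV in Db major.

Gb — III in Eb minor, IV in Db major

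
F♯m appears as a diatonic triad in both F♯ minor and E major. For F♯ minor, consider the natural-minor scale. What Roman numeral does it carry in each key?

i in F♯ minor; ii in E major

The scale of F♯ minor (natural minor) is F♯ G♯ A B C♯ D E; F♯ is degree 1, and the triad built there (F♯-A-C♯) is minor, so it is i.
The scale of E major is E F♯ G♯ A B C♯ D♯; F♯ is degree 2, and the triad built there (F♯-A-C♯) is minor, so it is ii.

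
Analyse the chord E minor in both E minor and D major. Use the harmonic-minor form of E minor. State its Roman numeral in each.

The scale of E minor (harmonic minor) is E F♯ G A B C D♯; E is degree 1, and the triad built there (E-G-B) is minor, so it is i.
The scale of D major is D E F♯ G A B C♯; E is degree 2, and the triad built there (E-G-B) is minor, so it is ii.

i in E minor; ii in D major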